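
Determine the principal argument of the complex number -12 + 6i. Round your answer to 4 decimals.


Step 1: z = -12 + 6i
Step 2: arg(z) = atan2(6, -12)
Step 3: arg(z) = 2.6779

2.6779


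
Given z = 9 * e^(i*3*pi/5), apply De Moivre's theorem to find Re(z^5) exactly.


Step 1: By De Moivre's theorem, z^5 = 9^5 * e^(i*5*3*pi/5) = 59049 * (cos(3*pi) + i*sin(3*pi))
Step 2: |z|^5 = 9^5 = 59049
Step 3: Reduce the angle mod 2*pi: 3*pi - 2*pi = pi
Step 4: cos(pi) = -1
Step 5: Re(z^5) = 59049 * (-1) = -59049

-59049


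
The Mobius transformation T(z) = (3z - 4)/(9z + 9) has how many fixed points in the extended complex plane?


Step 1: Fixed points satisfy T(z) = z
Step 2: 9z^2 + 6z + 4 = 0
Step 3: Discriminant = 6^2 - 4*9*4 = -108
Step 4: Number of fixed points = 2

2


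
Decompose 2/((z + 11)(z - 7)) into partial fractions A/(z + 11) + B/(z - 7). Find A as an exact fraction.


Step 1: Multiply both sides by (z + 11) and set z = -11
Step 2: A = 2 / (-11 - 7)
Step 3: A = 2 / (-18)
Step 4: A = -1/9

-1/9


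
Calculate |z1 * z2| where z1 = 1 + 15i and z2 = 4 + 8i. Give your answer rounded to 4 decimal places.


Step 1: |z1| = sqrt(1^2 + 15^2) = sqrt(226)
Step 2: |z2| = sqrt(4^2 + 8^2) = sqrt(80)
Step 3: |z1*z2| = |z1|*|z2| = sqrt(226) * sqrt(80) = sqrt(226 * 80) = sqrt(18080)
Step 4: = 134.4619

134.4619


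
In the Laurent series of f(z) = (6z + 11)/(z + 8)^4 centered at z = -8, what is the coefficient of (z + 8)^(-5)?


Step 1: Write the numerator in powers of (z + 8): 6z + 11 = 6(z + 8) + (6*(-8) + 11) = 6(z + 8) - 37
Step 2: Divide by (z + 8)^4: f(z) = -37(z + 8)^(-4) + 6(z + 8)^(-3)
Step 3: This finite sum is the Laurent series of f about z = -8.
Step 4: Only the powers -4 and -3 appear, so the coefficient of (z + 8)^(-5) = 0

0


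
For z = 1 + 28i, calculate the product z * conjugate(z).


Step 1: conj(z) = 1 - 28i
Step 2: z * conj(z) = 1^2 + 28^2
Step 3: = 1 + 784 = 785

785


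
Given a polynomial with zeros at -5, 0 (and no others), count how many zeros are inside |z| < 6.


Step 1: Check each root:
  z = -5: |-5| = 5 < 6
  z = 0: |0| = 0 < 6
Step 2: Count = 2

2


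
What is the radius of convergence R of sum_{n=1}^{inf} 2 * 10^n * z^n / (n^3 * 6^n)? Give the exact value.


Step 1: General term a_n = 2 * 10^n / (n^3 * 6^n)
Step 2: By the root test, |a_n|^(1/n) = 2^(1/n) * 10 / (n^(3/n) * 6) -> 10/6 as n -> infinity (since 2^(1/n) -> 1 and n^(3/n) -> 1)
Step 3: R = 1/lim|a_n|^(1/n) = 6/10 = 3/5

3/5


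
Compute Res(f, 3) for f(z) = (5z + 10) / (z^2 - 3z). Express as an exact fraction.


Step 1: Q(z) = z^2 - 3z = (z - 3)(z)
Step 2: Q'(z) = 2z - 3
Step 3: Q'(3) = 3, P(3) = 25
Step 4: Res = P(3)/Q'(3) = 25/3 = 25/3

25/3


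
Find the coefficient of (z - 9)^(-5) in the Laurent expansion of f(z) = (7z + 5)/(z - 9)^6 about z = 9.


Step 1: Write the numerator in powers of (z - 9): 7z + 5 = 7(z - 9) + (7*9 + 5) = 7(z - 9) + 68
Step 2: Divide by (z - 9)^6: f(z) = 68(z - 9)^(-6) + 7(z - 9)^(-5)
Step 3: This finite sum is the Laurent series of f about z = 9.
Step 4: Coefficient of (z - 9)^(-5) = coefficient of (z - 9) in the re-centred numerator = 7

7


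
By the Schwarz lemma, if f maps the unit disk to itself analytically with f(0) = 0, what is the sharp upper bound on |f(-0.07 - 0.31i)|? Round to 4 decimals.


Step 1: Schwarz lemma: if f: D -> D is analytic with f(0) = 0, then |f(z)| <= |z| for all z in D, and this is sharp (f(z) = z).
Step 2: |z0|^2 = (-0.07)^2 + (-0.31)^2 = 0.101
Step 3: |z0| = sqrt(0.101) = 0.317805
Step 4: Best bound = |z0| = 0.3178

0.3178


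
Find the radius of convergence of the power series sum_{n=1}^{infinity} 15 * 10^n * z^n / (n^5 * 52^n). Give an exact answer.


Step 1: General term a_n = 15 * 10^n / (n^5 * 52^n)
Step 2: By the root test, |a_n|^(1/n) = 15^(1/n) * 10 / (n^(5/n) * 52) -> 10/52 as n -> infinity (since 15^(1/n) -> 1 and n^(5/n) -> 1)
Step 3: R = 1/lim|a_n|^(1/n) = 52/10 = 26/5

26/5


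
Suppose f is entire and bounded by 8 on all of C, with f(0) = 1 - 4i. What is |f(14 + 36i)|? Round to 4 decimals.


Step 1: By Liouville's theorem, a bounded entire function is constant.
Step 2: f(z) = f(0) = 1 - 4i for all z.
Step 3: |f(w)| = |1 - 4i| = sqrt(1 + 16)
Step 4: = 4.1231

4.1231


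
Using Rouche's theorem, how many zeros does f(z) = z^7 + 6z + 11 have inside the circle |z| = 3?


Step 1: On |z| = 3 the three terms have sizes |z^7| = 3^7 = 2187, |6z| = 6*3 = 18, |11| = 11
Step 2: The dominant term is g(z) = z^7; let h(z) = 6z + 11 so f = g + h
Step 3: On |z| = 3: |g| = 2187 and |h| <= 18 + 11 = 29
Step 4: Since 2187 > 29, |h| < |g| on |z| = 3, so by Rouche f has the same number of zeros as g inside |z| < 3
Step 5: g(z) = z^7 has 7 zeros (all at the origin) inside |z| < 3. Answer = 7

7


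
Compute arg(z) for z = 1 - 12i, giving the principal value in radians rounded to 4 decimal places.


Step 1: z = 1 - 12i
Step 2: arg(z) = atan2(-12, 1)
Step 3: arg(z) = -1.4877

-1.4877


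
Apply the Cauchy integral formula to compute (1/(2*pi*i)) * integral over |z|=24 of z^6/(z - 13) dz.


Step 1: f(z) = z^6, a = 13 is inside |z| = 24
Step 2: By Cauchy integral formula: (1/(2pi*i)) * integral = f(a)
Step 3: f(13) = 13^6 = 4826809

4826809


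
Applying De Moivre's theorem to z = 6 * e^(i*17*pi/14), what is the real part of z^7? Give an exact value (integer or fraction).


Step 1: By De Moivre's theorem, z^7 = 6^7 * e^(i*7*17*pi/14) = 279936 * (cos(17*pi/2) + i*sin(17*pi/2))
Step 2: |z|^7 = 6^7 = 279936
Step 3: Reduce the angle mod 2*pi: 17*pi/2 - 8*pi = pi/2
Step 4: cos(pi/2) = 0
Step 5: Re(z^7) = 279936 * 0 = 0

0


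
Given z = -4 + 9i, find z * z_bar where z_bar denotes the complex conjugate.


Step 1: conj(z) = -4 - 9i
Step 2: z * conj(z) = (-4)^2 + 9^2
Step 3: = 16 + 81 = 97

97


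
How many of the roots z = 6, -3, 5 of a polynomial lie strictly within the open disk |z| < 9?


Step 1: Check each root:
  z = 6: |6| = 6 < 9
  z = -3: |-3| = 3 < 9
  z = 5: |5| = 5 < 9
Step 2: Count = 3

3


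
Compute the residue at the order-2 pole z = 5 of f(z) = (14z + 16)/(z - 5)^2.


Step 1: Pole of order 2 at z = 5
Step 2: Res = lim d/dz [(z - 5)^2 * f(z)] as z -> 5
Step 3: (z - 5)^2 * f(z) = 14z + 16
Step 4: d/dz[14z + 16] = 14

14


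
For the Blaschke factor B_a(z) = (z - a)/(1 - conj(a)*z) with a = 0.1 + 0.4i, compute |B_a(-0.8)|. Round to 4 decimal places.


Step 1: Numerator z0 - a = -0.8 - (0.1 + 0.4i) = -0.9 - 0.4i
Step 2: Denominator 1 - conj(a)*z0 = 1 - (0.1 - 0.4i)*(-0.8) = 1.08 - 0.32i
Step 3: |z0 - a|^2 = (-0.9)^2 + (-0.4)^2 = 0.97; |1 - conj(a)*z0|^2 = 1.08^2 + (-0.32)^2 = 1.2688
Step 4: |B_a(-0.8)| = sqrt(0.97 / 1.2688) = sqrt(0.764502)
Step 5: = 0.8744

0.8744


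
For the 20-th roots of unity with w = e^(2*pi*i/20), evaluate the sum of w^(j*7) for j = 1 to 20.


Step 1: The sum sum_{j=1}^{n} w^(k*j) equals n if n | k, else 0.
Step 2: Here n = 20, k = 7
Step 3: Does n divide k? 20 | 7 -> False
Step 4: Sum = 0

0


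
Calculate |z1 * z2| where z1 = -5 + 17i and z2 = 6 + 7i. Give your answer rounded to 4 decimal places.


Step 1: |z1| = sqrt((-5)^2 + 17^2) = sqrt(314)
Step 2: |z2| = sqrt(6^2 + 7^2) = sqrt(85)
Step 3: |z1*z2| = |z1|*|z2| = sqrt(314) * sqrt(85) = sqrt(314 * 85) = sqrt(26690)
Step 4: = 163.3707

163.3707


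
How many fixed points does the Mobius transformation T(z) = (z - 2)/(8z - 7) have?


Step 1: Fixed points satisfy T(z) = z
Step 2: 8z^2 - 8z + 2 = 0
Step 3: Discriminant = (-8)^2 - 4*8*2 = 0
Step 4: Number of fixed points = 1

1


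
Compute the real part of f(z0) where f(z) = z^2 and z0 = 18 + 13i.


Step 1: z0 = 18 + 13i
Step 2: z0^2 = 18^2 - 13^2 + 468i
Step 3: real part = 324 - 169 = 155

155


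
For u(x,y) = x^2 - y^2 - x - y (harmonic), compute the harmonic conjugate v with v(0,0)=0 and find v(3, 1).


Step 1: v_x = -u_y = 2y + 1
Step 2: v_y = u_x = 2x - 1
Step 3: v = 2xy + x - y + C
Step 4: v(0,0) = 0 => C = 0
Step 5: v(3, 1) = 8

8


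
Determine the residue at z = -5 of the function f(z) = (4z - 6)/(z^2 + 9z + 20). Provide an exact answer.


Step 1: Q(z) = z^2 + 9z + 20 = (z + 5)(z + 4)
Step 2: Q'(z) = 2z + 9
Step 3: Q'(-5) = -1, P(-5) = -26
Step 4: Res = P(-5)/Q'(-5) = -26/(-1) = 26

26


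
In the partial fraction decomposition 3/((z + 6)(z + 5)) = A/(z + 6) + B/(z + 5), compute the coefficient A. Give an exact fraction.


Step 1: Multiply both sides by (z + 6) and set z = -6
Step 2: A = 3 / (-6 + 5)
Step 3: A = 3 / (-1)
Step 4: A = -3

-3


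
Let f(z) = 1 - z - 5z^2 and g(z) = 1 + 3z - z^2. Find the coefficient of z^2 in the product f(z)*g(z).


Step 1: z^2 term in f*g comes from: (1)*(-z^2) + (-z)*(3z) + (-5z^2)*(1)
Step 2: = -1 - 3 - 5
Step 3: = -9

-9


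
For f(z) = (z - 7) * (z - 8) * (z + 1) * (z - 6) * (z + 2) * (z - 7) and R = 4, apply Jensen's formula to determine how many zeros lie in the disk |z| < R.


Jensen's formula: (1/2pi)*integral log|f(Re^it)|dt = log|f(0)| + sum_{|a_k|<R} log(R/|a_k|)
Step 1: f(0) = (-7) * (-8) * 1 * (-6) * 2 * (-7) = 4704
Step 2: log|f(0)| = log|7| + log|8| + log|-1| + log|6| + log|-2| + log|7| = 8.4562
Step 3: Zeros inside |z| < 4: -1, -2
Step 4: Jensen sum = log(4/1) + log(4/2) = 2.0794
Step 5: n(R) = number of terms in the Jensen sum = count of zeros inside |z| < 4 = 2

2


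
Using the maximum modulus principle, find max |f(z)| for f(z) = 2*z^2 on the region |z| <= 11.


Step 1: On |z| = 11, |f(z)| = 2 * |z|^2 = 2 * 11^2
Step 2: By maximum modulus principle, maximum is on boundary.
Step 3: Maximum = 2 * 121 = 242

242


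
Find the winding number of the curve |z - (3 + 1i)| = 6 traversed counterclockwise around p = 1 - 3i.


Step 1: Center c = (3, 1), radius = 6
Step 2: |p - c|^2 = (-2)^2 + (-4)^2 = 20
Step 3: r^2 = 36
Step 4: |p-c| < r so winding number = 1

1


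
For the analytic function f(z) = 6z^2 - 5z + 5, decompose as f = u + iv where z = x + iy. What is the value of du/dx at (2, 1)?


Step 1: f(z) = 6(x+iy)^2 - 5(x+iy) + 5
Step 2: u = 6(x^2 - y^2) - 5x + 5
Step 3: u_x = 12x - 5
Step 4: At (2, 1): u_x = 24 - 5 = 19

19


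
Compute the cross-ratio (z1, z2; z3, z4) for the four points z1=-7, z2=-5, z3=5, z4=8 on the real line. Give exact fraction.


Step 1: (z1-z3)(z2-z4) = (-12) * (-13) = 156
Step 2: (z1-z4)(z2-z3) = (-15) * (-10) = 150
Step 3: Cross-ratio = 156/150 = 26/25

26/25


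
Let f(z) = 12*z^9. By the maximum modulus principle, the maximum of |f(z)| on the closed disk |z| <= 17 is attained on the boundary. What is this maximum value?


Step 1: On |z| = 17, |f(z)| = 12 * |z|^9 = 12 * 17^9
Step 2: By maximum modulus principle, maximum is on boundary.
Step 3: Maximum = 12 * 118587876497 = 1423054517964

1423054517964


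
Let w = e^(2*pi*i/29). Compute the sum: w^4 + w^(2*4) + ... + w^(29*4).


Step 1: The sum sum_{j=1}^{n} w^(k*j) equals n if n | k, else 0.
Step 2: Here n = 29, k = 4
Step 3: Does n divide k? 29 | 4 -> False
Step 4: Sum = 0

0


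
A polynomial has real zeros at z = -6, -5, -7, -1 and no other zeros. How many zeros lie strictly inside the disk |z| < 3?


Step 1: Check each root:
  z = -6: |-6| = 6 >= 3
  z = -5: |-5| = 5 >= 3
  z = -7: |-7| = 7 >= 3
  z = -1: |-1| = 1 < 3
Step 2: Count = 1

1


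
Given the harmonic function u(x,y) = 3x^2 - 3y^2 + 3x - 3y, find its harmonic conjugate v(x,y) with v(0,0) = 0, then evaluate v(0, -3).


Step 1: v_x = -u_y = 6y + 3
Step 2: v_y = u_x = 6x + 3
Step 3: v = 6xy + 3x + 3y + C
Step 4: v(0,0) = 0 => C = 0
Step 5: v(0, -3) = -9

-9


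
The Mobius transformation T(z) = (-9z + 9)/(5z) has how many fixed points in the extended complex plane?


Step 1: Fixed points satisfy T(z) = z
Step 2: 5z^2 + 9z - 9 = 0
Step 3: Discriminant = 9^2 - 4*5*(-9) = 261
Step 4: Number of fixed points = 2

2


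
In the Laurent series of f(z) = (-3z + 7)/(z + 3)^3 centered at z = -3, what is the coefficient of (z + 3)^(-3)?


Step 1: Write the numerator in powers of (z + 3): -3z + 7 = -3(z + 3) + (-3*(-3) + 7) = -3(z + 3) + 16
Step 2: Divide by (z + 3)^3: f(z) = 16(z + 3)^(-3) - 3(z + 3)^(-2)
Step 3: This finite sum is the Laurent series of f about z = -3.
Step 4: Coefficient of (z + 3)^(-3) = -3*(-3) + 7 = 16

16


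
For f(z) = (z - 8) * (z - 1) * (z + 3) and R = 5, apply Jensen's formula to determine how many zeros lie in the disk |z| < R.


Jensen's formula: (1/2pi)*integral log|f(Re^it)|dt = log|f(0)| + sum_{|a_k|<R} log(R/|a_k|)
Step 1: f(0) = (-8) * (-1) * 3 = 24
Step 2: log|f(0)| = log|8| + log|1| + log|-3| = 3.1781
Step 3: Zeros inside |z| < 5: 1, -3
Step 4: Jensen sum = log(5/1) + log(5/3) = 2.1203
Step 5: n(R) = number of terms in the Jensen sum = count of zeros inside |z| < 5 = 2

2


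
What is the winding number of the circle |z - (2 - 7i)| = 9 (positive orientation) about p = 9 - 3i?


Step 1: Center c = (2, -7), radius = 9
Step 2: |p - c|^2 = 7^2 + 4^2 = 65
Step 3: r^2 = 81
Step 4: |p-c| < r so winding number = 1

1


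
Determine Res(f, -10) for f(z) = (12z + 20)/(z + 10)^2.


Step 1: Pole of order 2 at z = -10
Step 2: Res = lim d/dz [(z + 10)^2 * f(z)] as z -> -10
Step 3: (z + 10)^2 * f(z) = 12z + 20
Step 4: d/dz[12z + 20] = 12

12


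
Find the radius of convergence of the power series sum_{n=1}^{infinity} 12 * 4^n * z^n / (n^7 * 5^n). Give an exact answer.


Step 1: General term a_n = 12 * 4^n / (n^7 * 5^n)
Step 2: By the root test, |a_n|^(1/n) = 12^(1/n) * 4 / (n^(7/n) * 5) -> 4/5 as n -> infinity (since 12^(1/n) -> 1 and n^(7/n) -> 1)
Step 3: R = 1/lim|a_n|^(1/n) = 5/4

5/4


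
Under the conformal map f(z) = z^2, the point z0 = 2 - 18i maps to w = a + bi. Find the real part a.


Step 1: z0 = 2 - 18i
Step 2: z0^2 = 2^2 - (-18)^2 - 72i
Step 3: real part = 4 - 324 = -320

-320


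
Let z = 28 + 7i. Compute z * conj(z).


Step 1: conj(z) = 28 - 7i
Step 2: z * conj(z) = 28^2 + 7^2
Step 3: = 784 + 49 = 833

833


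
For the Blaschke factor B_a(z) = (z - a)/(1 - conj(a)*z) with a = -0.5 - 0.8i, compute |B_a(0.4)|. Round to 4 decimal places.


Step 1: Numerator z0 - a = 0.4 - (-0.5 - 0.8i) = 0.9 + 0.8i
Step 2: Denominator 1 - conj(a)*z0 = 1 - (-0.5 + 0.8i)*0.4 = 1.2 - 0.32i
Step 3: |z0 - a|^2 = 0.9^2 + 0.8^2 = 1.45; |1 - conj(a)*z0|^2 = 1.2^2 + (-0.32)^2 = 1.5424
Step 4: |B_a(0.4)| = sqrt(1.45 / 1.5424) = sqrt(0.940093)
Step 5: = 0.9696

0.9696


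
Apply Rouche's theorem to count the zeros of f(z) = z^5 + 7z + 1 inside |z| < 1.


Step 1: On |z| = 1 the three terms have sizes |z^5| = 1^5 = 1, |7z| = 7*1 = 7, |1| = 1
Step 2: The dominant term is g(z) = 7z; let h(z) = z^5 + 1 so f = g + h
Step 3: On |z| = 1: |g| = 7 and |h| <= 1 + 1 = 2
Step 4: Since 7 > 2, |h| < |g| on |z| = 1, so by Rouche f has the same number of zeros as g inside |z| < 1
Step 5: g(z) = 7z has 1 zero (at the origin, multiplicity 1) inside |z| < 1. Answer = 1

1


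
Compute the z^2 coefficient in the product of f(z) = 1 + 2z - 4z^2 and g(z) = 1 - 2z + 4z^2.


Step 1: z^2 term in f*g comes from: (1)*(4z^2) + (2z)*(-2z) + (-4z^2)*(1)
Step 2: = 4 - 4 - 4
Step 3: = -4

-4


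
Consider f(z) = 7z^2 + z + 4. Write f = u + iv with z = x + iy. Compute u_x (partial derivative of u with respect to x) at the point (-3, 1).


Step 1: f(z) = 7(x+iy)^2 + (x+iy) + 4
Step 2: u = 7(x^2 - y^2) + x + 4
Step 3: u_x = 14x + 1
Step 4: At (-3, 1): u_x = -42 + 1 = -41

-41


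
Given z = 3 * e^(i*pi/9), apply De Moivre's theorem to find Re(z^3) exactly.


Step 1: By De Moivre's theorem, z^3 = 3^3 * e^(i*3*pi/9) = 27 * (cos(pi/3) + i*sin(pi/3))
Step 2: |z|^3 = 3^3 = 27
Step 3: The angle pi/3 already lies in [0, 2*pi)
Step 4: cos(pi/3) = 1/2
Step 5: Re(z^3) = 27 * 1/2 = 27/2

27/2


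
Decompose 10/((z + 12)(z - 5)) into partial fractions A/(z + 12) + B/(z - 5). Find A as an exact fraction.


Step 1: Multiply both sides by (z + 12) and set z = -12
Step 2: A = 10 / (-12 - 5)
Step 3: A = 10 / (-17)
Step 4: A = -10/17

-10/17


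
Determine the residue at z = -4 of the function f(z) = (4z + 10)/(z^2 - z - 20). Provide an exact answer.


Step 1: Q(z) = z^2 - z - 20 = (z + 4)(z - 5)
Step 2: Q'(z) = 2z - 1
Step 3: Q'(-4) = -9, P(-4) = -6
Step 4: Res = P(-4)/Q'(-4) = -6/(-9) = 2/3

2/3


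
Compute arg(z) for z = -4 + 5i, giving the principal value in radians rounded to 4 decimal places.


Step 1: z = -4 + 5i
Step 2: arg(z) = atan2(5, -4)
Step 3: arg(z) = 2.2455

2.2455


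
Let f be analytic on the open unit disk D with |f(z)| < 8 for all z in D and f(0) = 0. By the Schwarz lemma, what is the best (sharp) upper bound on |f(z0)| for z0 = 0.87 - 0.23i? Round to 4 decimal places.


Step 1: g = f/8 maps D -> D with g(0) = 0, so by the Schwarz lemma |g(z)| <= |z|, i.e. |f(z)| <= 8|z|; this is sharp (f(z) = 8z).
Step 2: |z0|^2 = 0.87^2 + (-0.23)^2 = 0.8098
Step 3: |z0| = sqrt(0.8098) = 0.899889
Step 4: Best bound = 8 * |z0| = 8 * 0.899889 = 7.1991

7.1991


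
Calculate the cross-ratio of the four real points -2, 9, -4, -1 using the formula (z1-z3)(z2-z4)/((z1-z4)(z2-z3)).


Step 1: (z1-z3)(z2-z4) = 2 * 10 = 20
Step 2: (z1-z4)(z2-z3) = (-1) * 13 = -13
Step 3: Cross-ratio = -20/13 = -20/13

-20/13


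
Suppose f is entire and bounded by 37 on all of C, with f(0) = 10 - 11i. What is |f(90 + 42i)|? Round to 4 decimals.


Step 1: By Liouville's theorem, a bounded entire function is constant.
Step 2: f(z) = f(0) = 10 - 11i for all z.
Step 3: |f(w)| = |10 - 11i| = sqrt(100 + 121)
Step 4: = 14.8661

14.8661


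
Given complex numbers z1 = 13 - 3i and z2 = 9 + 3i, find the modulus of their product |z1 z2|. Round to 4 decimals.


Step 1: |z1| = sqrt(13^2 + (-3)^2) = sqrt(178)
Step 2: |z2| = sqrt(9^2 + 3^2) = sqrt(90)
Step 3: |z1*z2| = |z1|*|z2| = sqrt(178) * sqrt(90) = sqrt(178 * 90) = sqrt(16020)
Step 4: = 126.5701

126.5701


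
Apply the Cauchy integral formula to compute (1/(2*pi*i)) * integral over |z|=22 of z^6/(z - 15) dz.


Step 1: f(z) = z^6, a = 15 is inside |z| = 22
Step 2: By Cauchy integral formula: (1/(2pi*i)) * integral = f(a)
Step 3: f(15) = 15^6 = 11390625

11390625


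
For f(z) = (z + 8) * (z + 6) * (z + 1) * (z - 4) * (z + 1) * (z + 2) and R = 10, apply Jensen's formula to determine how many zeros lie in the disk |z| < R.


Jensen's formula: (1/2pi)*integral log|f(Re^it)|dt = log|f(0)| + sum_{|a_k|<R} log(R/|a_k|)
Step 1: f(0) = 8 * 6 * 1 * (-4) * 1 * 2 = -384
Step 2: log|f(0)| = log|-8| + log|-6| + log|-1| + log|4| + log|-1| + log|-2| = 5.9506
Step 3: Zeros inside |z| < 10: -8, -6, -1, 4, -1, -2
Step 4: Jensen sum = log(10/8) + log(10/6) + log(10/1) + log(10/4) + log(10/1) + log(10/2) = 7.8649
Step 5: n(R) = number of terms in the Jensen sum = count of zeros inside |z| < 10 = 6

6


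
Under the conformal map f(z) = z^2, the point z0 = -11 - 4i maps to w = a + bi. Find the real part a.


Step 1: z0 = -11 - 4i
Step 2: z0^2 = (-11)^2 - (-4)^2 + 88i
Step 3: real part = 121 - 16 = 105

105


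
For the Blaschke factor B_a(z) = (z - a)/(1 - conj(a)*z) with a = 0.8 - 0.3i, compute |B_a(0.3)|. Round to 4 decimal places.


Step 1: Numerator z0 - a = 0.3 - (0.8 - 0.3i) = -0.5 + 0.3i
Step 2: Denominator 1 - conj(a)*z0 = 1 - (0.8 + 0.3i)*0.3 = 0.76 - 0.09i
Step 3: |z0 - a|^2 = (-0.5)^2 + 0.3^2 = 0.34; |1 - conj(a)*z0|^2 = 0.76^2 + (-0.09)^2 = 0.5857
Step 4: |B_a(0.3)| = sqrt(0.34 / 0.5857) = sqrt(0.580502)
Step 5: = 0.7619

0.7619


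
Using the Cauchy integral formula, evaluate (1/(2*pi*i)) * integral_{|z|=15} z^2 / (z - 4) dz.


Step 1: f(z) = z^2, a = 4 is inside |z| = 15
Step 2: By Cauchy integral formula: (1/(2pi*i)) * integral = f(a)
Step 3: f(4) = 4^2 = 16

16


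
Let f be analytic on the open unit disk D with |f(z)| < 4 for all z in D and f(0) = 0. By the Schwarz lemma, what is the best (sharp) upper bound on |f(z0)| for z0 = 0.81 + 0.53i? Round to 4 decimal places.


Step 1: g = f/4 maps D -> D with g(0) = 0, so by the Schwarz lemma |g(z)| <= |z|, i.e. |f(z)| <= 4|z|; this is sharp (f(z) = 4z).
Step 2: |z0|^2 = 0.81^2 + 0.53^2 = 0.937
Step 3: |z0| = sqrt(0.937) = 0.967988
Step 4: Best bound = 4 * |z0| = 4 * 0.967988 = 3.872

3.872


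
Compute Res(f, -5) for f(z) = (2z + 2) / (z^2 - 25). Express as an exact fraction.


Step 1: Q(z) = z^2 - 25 = (z + 5)(z - 5)
Step 2: Q'(z) = 2z
Step 3: Q'(-5) = -10, P(-5) = -8
Step 4: Res = P(-5)/Q'(-5) = -8/(-10) = 4/5

4/5


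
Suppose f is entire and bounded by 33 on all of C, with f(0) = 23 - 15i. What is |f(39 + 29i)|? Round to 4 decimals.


Step 1: By Liouville's theorem, a bounded entire function is constant.
Step 2: f(z) = f(0) = 23 - 15i for all z.
Step 3: |f(w)| = |23 - 15i| = sqrt(529 + 225)
Step 4: = 27.4591

27.4591


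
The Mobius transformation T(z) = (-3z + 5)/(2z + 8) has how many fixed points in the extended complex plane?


Step 1: Fixed points satisfy T(z) = z
Step 2: 2z^2 + 11z - 5 = 0
Step 3: Discriminant = 11^2 - 4*2*(-5) = 161
Step 4: Number of fixed points = 2

2


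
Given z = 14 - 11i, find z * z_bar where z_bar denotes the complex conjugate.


Step 1: conj(z) = 14 + 11i
Step 2: z * conj(z) = 14^2 + (-11)^2
Step 3: = 196 + 121 = 317

317


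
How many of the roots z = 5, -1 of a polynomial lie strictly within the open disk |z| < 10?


Step 1: Check each root:
  z = 5: |5| = 5 < 10
  z = -1: |-1| = 1 < 10
Step 2: Count = 2

2


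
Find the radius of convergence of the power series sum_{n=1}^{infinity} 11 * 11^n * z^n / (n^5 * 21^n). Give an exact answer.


Step 1: General term a_n = 11 * 11^n / (n^5 * 21^n)
Step 2: By the root test, |a_n|^(1/n) = 11^(1/n) * 11 / (n^(5/n) * 21) -> 11/21 as n -> infinity (since 11^(1/n) -> 1 and n^(5/n) -> 1)
Step 3: R = 1/lim|a_n|^(1/n) = 21/11

21/11


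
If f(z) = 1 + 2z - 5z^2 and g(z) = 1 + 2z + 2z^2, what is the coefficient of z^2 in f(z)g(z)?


Step 1: z^2 term in f*g comes from: (1)*(2z^2) + (2z)*(2z) + (-5z^2)*(1)
Step 2: = 2 + 4 - 5
Step 3: = 1

1


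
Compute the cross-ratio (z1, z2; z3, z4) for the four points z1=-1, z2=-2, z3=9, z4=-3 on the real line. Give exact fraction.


Step 1: (z1-z3)(z2-z4) = (-10) * 1 = -10
Step 2: (z1-z4)(z2-z3) = 2 * (-11) = -22
Step 3: Cross-ratio = 10/22 = 5/11

5/11


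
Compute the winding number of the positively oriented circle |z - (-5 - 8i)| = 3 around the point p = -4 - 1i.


Step 1: Center c = (-5, -8), radius = 3
Step 2: |p - c|^2 = 1^2 + 7^2 = 50
Step 3: r^2 = 9
Step 4: |p-c| > r so winding number = 0

0


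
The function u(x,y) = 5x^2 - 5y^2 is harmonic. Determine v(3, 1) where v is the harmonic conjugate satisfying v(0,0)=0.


Step 1: v_x = -u_y = 10y + 0
Step 2: v_y = u_x = 10x + 0
Step 3: v = 10xy + C
Step 4: v(0,0) = 0 => C = 0
Step 5: v(3, 1) = 30

30


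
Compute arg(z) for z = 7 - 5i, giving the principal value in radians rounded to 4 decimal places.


Step 1: z = 7 - 5i
Step 2: arg(z) = atan2(-5, 7)
Step 3: arg(z) = -0.6202

-0.6202


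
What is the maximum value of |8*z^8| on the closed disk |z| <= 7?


Step 1: On |z| = 7, |f(z)| = 8 * |z|^8 = 8 * 7^8
Step 2: By maximum modulus principle, maximum is on boundary.
Step 3: Maximum = 8 * 5764801 = 46118408

46118408


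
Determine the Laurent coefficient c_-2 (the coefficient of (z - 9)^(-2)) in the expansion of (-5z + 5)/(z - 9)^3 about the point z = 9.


Step 1: Write the numerator in powers of (z - 9): -5z + 5 = -5(z - 9) + (-5*9 + 5) = -5(z - 9) - 40
Step 2: Divide by (z - 9)^3: f(z) = -40(z - 9)^(-3) - 5(z - 9)^(-2)
Step 3: This finite sum is the Laurent series of f about z = 9.
Step 4: Coefficient of (z - 9)^(-2) = coefficient of (z - 9) in the re-centred numerator = -5

-5


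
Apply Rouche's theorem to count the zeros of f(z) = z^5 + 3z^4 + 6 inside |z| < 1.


Step 1: On |z| = 1 the three terms have sizes |z^5| = 1^5 = 1, |3z^4| = 3*1^4 = 3, |6| = 6
Step 2: The dominant term is g(z) = 6; let h(z) = z^5 + 3z^4 so f = g + h
Step 3: On |z| = 1: |g| = 6 and |h| <= 1 + 3 = 4
Step 4: Since 6 > 4, |h| < |g| on |z| = 1, so by Rouche f has the same number of zeros as g inside |z| < 1
Step 5: g(z) = 6 is a nonzero constant with no zeros inside |z| < 1. Answer = 0

0


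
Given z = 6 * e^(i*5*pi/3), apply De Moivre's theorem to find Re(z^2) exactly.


Step 1: By De Moivre's theorem, z^2 = 6^2 * e^(i*2*5*pi/3) = 36 * (cos(10*pi/3) + i*sin(10*pi/3))
Step 2: |z|^2 = 6^2 = 36
Step 3: Reduce the angle mod 2*pi: 10*pi/3 - 2*pi = 4*pi/3
Step 4: cos(4*pi/3) = -1/2
Step 5: Re(z^2) = 36 * (-1/2) = -18

-18


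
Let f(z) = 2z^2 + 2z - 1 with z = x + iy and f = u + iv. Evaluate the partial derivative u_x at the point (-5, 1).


Step 1: f(z) = 2(x+iy)^2 + 2(x+iy) - 1
Step 2: u = 2(x^2 - y^2) + 2x - 1
Step 3: u_x = 4x + 2
Step 4: At (-5, 1): u_x = -20 + 2 = -18

-18


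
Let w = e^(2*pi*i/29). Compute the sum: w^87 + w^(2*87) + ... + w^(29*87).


Step 1: The sum sum_{j=1}^{n} w^(k*j) equals n if n | k, else 0.
Step 2: Here n = 29, k = 87
Step 3: Does n divide k? 29 | 87 -> True
Step 4: Sum = 29

29


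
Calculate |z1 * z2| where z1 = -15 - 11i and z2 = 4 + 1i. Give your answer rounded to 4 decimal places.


Step 1: |z1| = sqrt((-15)^2 + (-11)^2) = sqrt(346)
Step 2: |z2| = sqrt(4^2 + 1^2) = sqrt(17)
Step 3: |z1*z2| = |z1|*|z2| = sqrt(346) * sqrt(17) = sqrt(346 * 17) = sqrt(5882)
Step 4: = 76.6942

76.6942


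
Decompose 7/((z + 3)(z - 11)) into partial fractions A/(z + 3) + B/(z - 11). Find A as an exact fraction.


Step 1: Multiply both sides by (z + 3) and set z = -3
Step 2: A = 7 / (-3 - 11)
Step 3: A = 7 / (-14)
Step 4: A = -1/2

-1/2


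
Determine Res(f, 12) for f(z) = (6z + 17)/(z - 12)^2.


Step 1: Pole of order 2 at z = 12
Step 2: Res = lim d/dz [(z - 12)^2 * f(z)] as z -> 12
Step 3: (z - 12)^2 * f(z) = 6z + 17
Step 4: d/dz[6z + 17] = 6

6


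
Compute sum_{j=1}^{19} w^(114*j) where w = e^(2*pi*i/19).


Step 1: The sum sum_{j=1}^{n} w^(k*j) equals n if n | k, else 0.
Step 2: Here n = 19, k = 114
Step 3: Does n divide k? 19 | 114 -> True
Step 4: Sum = 19

19


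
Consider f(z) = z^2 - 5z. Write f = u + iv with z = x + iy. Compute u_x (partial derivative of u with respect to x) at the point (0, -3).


Step 1: f(z) = (x+iy)^2 - 5(x+iy) + 0
Step 2: u = (x^2 - y^2) - 5x + 0
Step 3: u_x = 2x - 5
Step 4: At (0, -3): u_x = 0 - 5 = -5

-5


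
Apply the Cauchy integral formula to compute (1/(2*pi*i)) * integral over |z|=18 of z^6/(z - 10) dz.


Step 1: f(z) = z^6, a = 10 is inside |z| = 18
Step 2: By Cauchy integral formula: (1/(2pi*i)) * integral = f(a)
Step 3: f(10) = 10^6 = 1000000

1000000


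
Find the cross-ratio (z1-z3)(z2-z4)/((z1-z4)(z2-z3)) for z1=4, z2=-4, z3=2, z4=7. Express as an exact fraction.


Step 1: (z1-z3)(z2-z4) = 2 * (-11) = -22
Step 2: (z1-z4)(z2-z3) = (-3) * (-6) = 18
Step 3: Cross-ratio = -22/18 = -11/9

-11/9


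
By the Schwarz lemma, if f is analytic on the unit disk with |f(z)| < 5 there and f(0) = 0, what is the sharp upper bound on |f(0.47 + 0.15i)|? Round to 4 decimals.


Step 1: g = f/5 maps D -> D with g(0) = 0, so by the Schwarz lemma |g(z)| <= |z|, i.e. |f(z)| <= 5|z|; this is sharp (f(z) = 5z).
Step 2: |z0|^2 = 0.47^2 + 0.15^2 = 0.2434
Step 3: |z0| = sqrt(0.2434) = 0.493356
Step 4: Best bound = 5 * |z0| = 5 * 0.493356 = 2.4668

2.4668


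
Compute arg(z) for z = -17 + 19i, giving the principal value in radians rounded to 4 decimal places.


Step 1: z = -17 + 19i
Step 2: arg(z) = atan2(19, -17)
Step 3: arg(z) = 2.3007

2.3007


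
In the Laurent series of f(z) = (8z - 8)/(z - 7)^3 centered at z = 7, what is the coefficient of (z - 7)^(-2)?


Step 1: Write the numerator in powers of (z - 7): 8z - 8 = 8(z - 7) + (8*7 - 8) = 8(z - 7) + 48
Step 2: Divide by (z - 7)^3: f(z) = 48(z - 7)^(-3) + 8(z - 7)^(-2)
Step 3: This finite sum is the Laurent series of f about z = 7.
Step 4: Coefficient of (z - 7)^(-2) = coefficient of (z - 7) in the re-centred numerator = 8

8


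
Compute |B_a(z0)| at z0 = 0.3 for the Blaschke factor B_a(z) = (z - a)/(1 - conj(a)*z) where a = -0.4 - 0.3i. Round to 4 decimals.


Step 1: Numerator z0 - a = 0.3 - (-0.4 - 0.3i) = 0.7 + 0.3i
Step 2: Denominator 1 - conj(a)*z0 = 1 - (-0.4 + 0.3i)*0.3 = 1.12 - 0.09i
Step 3: |z0 - a|^2 = 0.7^2 + 0.3^2 = 0.58; |1 - conj(a)*z0|^2 = 1.12^2 + (-0.09)^2 = 1.2625
Step 4: |B_a(0.3)| = sqrt(0.58 / 1.2625) = sqrt(0.459406)
Step 5: = 0.6778

0.6778


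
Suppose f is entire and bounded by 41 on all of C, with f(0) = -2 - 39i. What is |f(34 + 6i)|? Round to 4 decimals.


Step 1: By Liouville's theorem, a bounded entire function is constant.
Step 2: f(z) = f(0) = -2 - 39i for all z.
Step 3: |f(w)| = |-2 - 39i| = sqrt(4 + 1521)
Step 4: = 39.0512

39.0512


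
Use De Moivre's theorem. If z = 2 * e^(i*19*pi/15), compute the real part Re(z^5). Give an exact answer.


Step 1: By De Moivre's theorem, z^5 = 2^5 * e^(i*5*19*pi/15) = 32 * (cos(19*pi/3) + i*sin(19*pi/3))
Step 2: |z|^5 = 2^5 = 32
Step 3: Reduce the angle mod 2*pi: 19*pi/3 - 6*pi = pi/3
Step 4: cos(pi/3) = 1/2
Step 5: Re(z^5) = 32 * 1/2 = 16

16


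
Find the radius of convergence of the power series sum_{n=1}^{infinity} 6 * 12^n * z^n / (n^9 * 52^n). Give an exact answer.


Step 1: General term a_n = 6 * 12^n / (n^9 * 52^n)
Step 2: By the root test, |a_n|^(1/n) = 6^(1/n) * 12 / (n^(9/n) * 52) -> 12/52 as n -> infinity (since 6^(1/n) -> 1 and n^(9/n) -> 1)
Step 3: R = 1/lim|a_n|^(1/n) = 52/12 = 13/3

13/3


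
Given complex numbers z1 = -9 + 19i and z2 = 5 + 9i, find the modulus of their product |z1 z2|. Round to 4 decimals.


Step 1: |z1| = sqrt((-9)^2 + 19^2) = sqrt(442)
Step 2: |z2| = sqrt(5^2 + 9^2) = sqrt(106)
Step 3: |z1*z2| = |z1|*|z2| = sqrt(442) * sqrt(106) = sqrt(442 * 106) = sqrt(46852)
Step 4: = 216.4532

216.4532


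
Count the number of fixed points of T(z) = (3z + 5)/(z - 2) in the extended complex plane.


Step 1: Fixed points satisfy T(z) = z
Step 2: z^2 - 5z - 5 = 0
Step 3: Discriminant = (-5)^2 - 4*1*(-5) = 45
Step 4: Number of fixed points = 2

2


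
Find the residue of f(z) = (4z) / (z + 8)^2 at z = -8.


Step 1: Pole of order 2 at z = -8
Step 2: Res = lim d/dz [(z + 8)^2 * f(z)] as z -> -8
Step 3: (z + 8)^2 * f(z) = 4z
Step 4: d/dz[4z] = 4

4


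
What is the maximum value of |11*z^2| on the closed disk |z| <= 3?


Step 1: On |z| = 3, |f(z)| = 11 * |z|^2 = 11 * 3^2
Step 2: By maximum modulus principle, maximum is on boundary.
Step 3: Maximum = 11 * 9 = 99

99


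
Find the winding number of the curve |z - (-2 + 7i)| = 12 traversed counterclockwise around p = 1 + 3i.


Step 1: Center c = (-2, 7), radius = 12
Step 2: |p - c|^2 = 3^2 + (-4)^2 = 25
Step 3: r^2 = 144
Step 4: |p-c| < r so winding number = 1

1


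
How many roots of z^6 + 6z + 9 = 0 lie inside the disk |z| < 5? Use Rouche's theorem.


Step 1: On |z| = 5 the three terms have sizes |z^6| = 5^6 = 15625, |6z| = 6*5 = 30, |9| = 9
Step 2: The dominant term is g(z) = z^6; let h(z) = 6z + 9 so f = g + h
Step 3: On |z| = 5: |g| = 15625 and |h| <= 30 + 9 = 39
Step 4: Since 15625 > 39, |h| < |g| on |z| = 5, so by Rouche f has the same number of zeros as g inside |z| < 5
Step 5: g(z) = z^6 has 6 zeros (all at the origin) inside |z| < 5. Answer = 6

6


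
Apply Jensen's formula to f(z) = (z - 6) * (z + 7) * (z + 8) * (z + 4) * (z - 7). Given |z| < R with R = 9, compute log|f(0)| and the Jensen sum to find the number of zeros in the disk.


Jensen's formula: (1/2pi)*integral log|f(Re^it)|dt = log|f(0)| + sum_{|a_k|<R} log(R/|a_k|)
Step 1: f(0) = (-6) * 7 * 8 * 4 * (-7) = 9408
Step 2: log|f(0)| = log|6| + log|-7| + log|-8| + log|-4| + log|7| = 9.1493
Step 3: Zeros inside |z| < 9: 6, -7, -8, -4, 7
Step 4: Jensen sum = log(9/6) + log(9/7) + log(9/8) + log(9/4) + log(9/7) = 1.8368
Step 5: n(R) = number of terms in the Jensen sum = count of zeros inside |z| < 9 = 5

5


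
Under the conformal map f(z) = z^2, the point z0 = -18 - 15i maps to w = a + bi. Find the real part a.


Step 1: z0 = -18 - 15i
Step 2: z0^2 = (-18)^2 - (-15)^2 + 540i
Step 3: real part = 324 - 225 = 99

99


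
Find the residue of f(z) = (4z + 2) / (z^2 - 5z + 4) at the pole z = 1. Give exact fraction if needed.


Step 1: Q(z) = z^2 - 5z + 4 = (z - 1)(z - 4)
Step 2: Q'(z) = 2z - 5
Step 3: Q'(1) = -3, P(1) = 6
Step 4: Res = P(1)/Q'(1) = 6/(-3) = -2

-2


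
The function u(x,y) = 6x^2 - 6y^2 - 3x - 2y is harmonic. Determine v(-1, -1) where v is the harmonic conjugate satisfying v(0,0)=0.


Step 1: v_x = -u_y = 12y + 2
Step 2: v_y = u_x = 12x - 3
Step 3: v = 12xy + 2x - 3y + C
Step 4: v(0,0) = 0 => C = 0
Step 5: v(-1, -1) = 13

13


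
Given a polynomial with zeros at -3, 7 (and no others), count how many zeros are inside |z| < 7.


Step 1: Check each root:
  z = -3: |-3| = 3 < 7
  z = 7: |7| = 7 >= 7
Step 2: Count = 1

1


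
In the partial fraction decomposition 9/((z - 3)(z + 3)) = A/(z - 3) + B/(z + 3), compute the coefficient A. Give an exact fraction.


Step 1: Multiply both sides by (z - 3) and set z = 3
Step 2: A = 9 / (3 + 3)
Step 3: A = 9 / 6
Step 4: A = 3/2

3/2


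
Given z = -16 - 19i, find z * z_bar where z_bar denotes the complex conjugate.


Step 1: conj(z) = -16 + 19i
Step 2: z * conj(z) = (-16)^2 + (-19)^2
Step 3: = 256 + 361 = 617

617


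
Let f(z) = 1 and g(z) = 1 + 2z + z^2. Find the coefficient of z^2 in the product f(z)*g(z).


Step 1: z^2 term in f*g comes from: (1)*(z^2) + (0)*(2z) + (0)*(1)
Step 2: = 1 + 0 + 0
Step 3: = 1

1


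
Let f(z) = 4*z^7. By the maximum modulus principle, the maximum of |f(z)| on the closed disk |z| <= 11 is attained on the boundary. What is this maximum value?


Step 1: On |z| = 11, |f(z)| = 4 * |z|^7 = 4 * 11^7
Step 2: By maximum modulus principle, maximum is on boundary.
Step 3: Maximum = 4 * 19487171 = 77948684

77948684


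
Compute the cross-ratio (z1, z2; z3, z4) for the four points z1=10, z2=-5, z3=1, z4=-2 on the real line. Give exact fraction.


Step 1: (z1-z3)(z2-z4) = 9 * (-3) = -27
Step 2: (z1-z4)(z2-z3) = 12 * (-6) = -72
Step 3: Cross-ratio = 27/72 = 3/8

3/8


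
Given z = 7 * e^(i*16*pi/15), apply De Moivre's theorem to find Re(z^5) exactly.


Step 1: By De Moivre's theorem, z^5 = 7^5 * e^(i*5*16*pi/15) = 16807 * (cos(16*pi/3) + i*sin(16*pi/3))
Step 2: |z|^5 = 7^5 = 16807
Step 3: Reduce the angle mod 2*pi: 16*pi/3 - 4*pi = 4*pi/3
Step 4: cos(4*pi/3) = -1/2
Step 5: Re(z^5) = 16807 * (-1/2) = -16807/2

-16807/2


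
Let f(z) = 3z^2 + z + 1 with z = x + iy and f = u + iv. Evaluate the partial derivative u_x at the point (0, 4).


Step 1: f(z) = 3(x+iy)^2 + (x+iy) + 1
Step 2: u = 3(x^2 - y^2) + x + 1
Step 3: u_x = 6x + 1
Step 4: At (0, 4): u_x = 0 + 1 = 1

1


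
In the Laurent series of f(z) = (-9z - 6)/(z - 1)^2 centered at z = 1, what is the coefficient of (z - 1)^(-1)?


Step 1: Write the numerator in powers of (z - 1): -9z - 6 = -9(z - 1) + (-9*1 - 6) = -9(z - 1) - 15
Step 2: Divide by (z - 1)^2: f(z) = -15(z - 1)^(-2) - 9(z - 1)^(-1)
Step 3: This finite sum is the Laurent series of f about z = 1.
Step 4: Coefficient of (z - 1)^(-1) = coefficient of (z - 1) in the re-centred numerator = -9

-9


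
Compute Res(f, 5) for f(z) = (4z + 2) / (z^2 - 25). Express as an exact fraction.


Step 1: Q(z) = z^2 - 25 = (z - 5)(z + 5)
Step 2: Q'(z) = 2z
Step 3: Q'(5) = 10, P(5) = 22
Step 4: Res = P(5)/Q'(5) = 22/10 = 11/5

11/5


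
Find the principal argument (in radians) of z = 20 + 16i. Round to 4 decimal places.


Step 1: z = 20 + 16i
Step 2: arg(z) = atan2(16, 20)
Step 3: arg(z) = 0.6747

0.6747


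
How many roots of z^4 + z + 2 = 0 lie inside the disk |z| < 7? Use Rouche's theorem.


Step 1: On |z| = 7 the three terms have sizes |z^4| = 7^4 = 2401, |z| = 7, |2| = 2
Step 2: The dominant term is g(z) = z^4; let h(z) = z + 2 so f = g + h
Step 3: On |z| = 7: |g| = 2401 and |h| <= 7 + 2 = 9
Step 4: Since 2401 > 9, |h| < |g| on |z| = 7, so by Rouche f has the same number of zeros as g inside |z| < 7
Step 5: g(z) = z^4 has 4 zeros (all at the origin) inside |z| < 7. Answer = 4

4


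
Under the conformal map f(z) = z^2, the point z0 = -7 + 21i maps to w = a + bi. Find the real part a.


Step 1: z0 = -7 + 21i
Step 2: z0^2 = (-7)^2 - 21^2 - 294i
Step 3: real part = 49 - 441 = -392

-392


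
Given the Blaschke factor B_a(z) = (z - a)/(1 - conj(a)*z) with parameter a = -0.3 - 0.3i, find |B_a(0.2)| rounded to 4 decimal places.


Step 1: Numerator z0 - a = 0.2 - (-0.3 - 0.3i) = 0.5 + 0.3i
Step 2: Denominator 1 - conj(a)*z0 = 1 - (-0.3 + 0.3i)*0.2 = 1.06 - 0.06i
Step 3: |z0 - a|^2 = 0.5^2 + 0.3^2 = 0.34; |1 - conj(a)*z0|^2 = 1.06^2 + (-0.06)^2 = 1.1272
Step 4: |B_a(0.2)| = sqrt(0.34 / 1.1272) = sqrt(0.301632)
Step 5: = 0.5492

0.5492


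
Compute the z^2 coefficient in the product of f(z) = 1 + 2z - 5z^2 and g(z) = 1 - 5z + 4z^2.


Step 1: z^2 term in f*g comes from: (1)*(4z^2) + (2z)*(-5z) + (-5z^2)*(1)
Step 2: = 4 - 10 - 5
Step 3: = -11

-11


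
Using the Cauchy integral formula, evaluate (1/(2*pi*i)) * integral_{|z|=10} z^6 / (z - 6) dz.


Step 1: f(z) = z^6, a = 6 is inside |z| = 10
Step 2: By Cauchy integral formula: (1/(2pi*i)) * integral = f(a)
Step 3: f(6) = 6^6 = 46656

46656


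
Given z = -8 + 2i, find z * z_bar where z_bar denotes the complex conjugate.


Step 1: conj(z) = -8 - 2i
Step 2: z * conj(z) = (-8)^2 + 2^2
Step 3: = 64 + 4 = 68

68


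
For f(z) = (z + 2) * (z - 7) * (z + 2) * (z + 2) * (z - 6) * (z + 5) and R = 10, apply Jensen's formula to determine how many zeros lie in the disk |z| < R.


Jensen's formula: (1/2pi)*integral log|f(Re^it)|dt = log|f(0)| + sum_{|a_k|<R} log(R/|a_k|)
Step 1: f(0) = 2 * (-7) * 2 * 2 * (-6) * 5 = 1680
Step 2: log|f(0)| = log|-2| + log|7| + log|-2| + log|-2| + log|6| + log|-5| = 7.4265
Step 3: Zeros inside |z| < 10: -2, 7, -2, -2, 6, -5
Step 4: Jensen sum = log(10/2) + log(10/7) + log(10/2) + log(10/2) + log(10/6) + log(10/5) = 6.389
Step 5: n(R) = number of terms in the Jensen sum = count of zeros inside |z| < 10 = 6

6


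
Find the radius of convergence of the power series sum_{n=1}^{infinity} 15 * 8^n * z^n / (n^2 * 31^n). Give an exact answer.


Step 1: General term a_n = 15 * 8^n / (n^2 * 31^n)
Step 2: By the root test, |a_n|^(1/n) = 15^(1/n) * 8 / (n^(2/n) * 31) -> 8/31 as n -> infinity (since 15^(1/n) -> 1 and n^(2/n) -> 1)
Step 3: R = 1/lim|a_n|^(1/n) = 31/8

31/8


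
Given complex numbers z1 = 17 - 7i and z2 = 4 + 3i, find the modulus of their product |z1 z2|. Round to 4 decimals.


Step 1: |z1| = sqrt(17^2 + (-7)^2) = sqrt(338)
Step 2: |z2| = sqrt(4^2 + 3^2) = sqrt(25)
Step 3: |z1*z2| = |z1|*|z2| = sqrt(338) * sqrt(25) = sqrt(338 * 25) = sqrt(8450)
Step 4: = 91.9239

91.9239


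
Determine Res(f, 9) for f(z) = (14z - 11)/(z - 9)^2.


Step 1: Pole of order 2 at z = 9
Step 2: Res = lim d/dz [(z - 9)^2 * f(z)] as z -> 9
Step 3: (z - 9)^2 * f(z) = 14z - 11
Step 4: d/dz[14z - 11] = 14

14


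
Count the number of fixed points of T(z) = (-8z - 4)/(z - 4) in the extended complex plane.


Step 1: Fixed points satisfy T(z) = z
Step 2: z^2 + 4z + 4 = 0
Step 3: Discriminant = 4^2 - 4*1*4 = 0
Step 4: Number of fixed points = 1

1


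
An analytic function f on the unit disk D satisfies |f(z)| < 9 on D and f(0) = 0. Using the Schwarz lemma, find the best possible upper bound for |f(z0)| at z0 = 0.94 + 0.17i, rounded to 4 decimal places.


Step 1: g = f/9 maps D -> D with g(0) = 0, so by the Schwarz lemma |g(z)| <= |z|, i.e. |f(z)| <= 9|z|; this is sharp (f(z) = 9z).
Step 2: |z0|^2 = 0.94^2 + 0.17^2 = 0.9125
Step 3: |z0| = sqrt(0.9125) = 0.955249
Step 4: Best bound = 9 * |z0| = 9 * 0.955249 = 8.5972

8.5972


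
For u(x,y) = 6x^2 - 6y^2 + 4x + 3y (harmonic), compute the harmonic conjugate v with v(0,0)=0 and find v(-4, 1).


Step 1: v_x = -u_y = 12y - 3
Step 2: v_y = u_x = 12x + 4
Step 3: v = 12xy - 3x + 4y + C
Step 4: v(0,0) = 0 => C = 0
Step 5: v(-4, 1) = -32

-32


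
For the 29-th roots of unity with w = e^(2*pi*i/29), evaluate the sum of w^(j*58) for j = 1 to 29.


Step 1: The sum sum_{j=1}^{n} w^(k*j) equals n if n | k, else 0.
Step 2: Here n = 29, k = 58
Step 3: Does n divide k? 29 | 58 -> True
Step 4: Sum = 29

29
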